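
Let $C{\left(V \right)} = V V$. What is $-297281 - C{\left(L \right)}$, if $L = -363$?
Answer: $-429050$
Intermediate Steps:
$C{\left(V \right)} = V^{2}$
$-297281 - C{\left(L \right)} = -297281 - \left(-363\right)^{2} = -297281 - 131769 = -429050$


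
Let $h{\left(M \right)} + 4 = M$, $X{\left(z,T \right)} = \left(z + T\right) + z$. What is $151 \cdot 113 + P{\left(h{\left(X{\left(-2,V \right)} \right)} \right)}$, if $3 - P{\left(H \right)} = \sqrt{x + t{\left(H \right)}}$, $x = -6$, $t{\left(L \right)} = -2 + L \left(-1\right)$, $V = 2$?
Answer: $17066 - i \sqrt{2} \approx 17066.0 - 1.4142 i$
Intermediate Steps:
$X{\left(z,T \right)} = T + 2 z$ ($X{\left(z,T \right)} = \left(T + z\right) + z = T + 2 z$)
$t{\left(L \right)} = -2 - L$
$h{\left(M \right)} = -4 + M$
$P{\left(H \right)} = 3 - \sqrt{-8 - H}$ ($P{\left(H \right)} = 3 - \sqrt{-6 - \left(2 + H\right)} = 3 - \sqrt{-8 - H}$)
$151 \cdot 113 + P{\left(h{\left(X{\left(-2,V \right)} \right)} \right)} = 151 \cdot 113 + \left(3 - \sqrt{-8 - \left(-4 + \left(2 + 2 \left(-2\right)\right)\right)}\right) = 17063 + \left(3 - \sqrt{-8 - \left(-4 + \left(2 - 4\right)\right)}\right) = 17063 + \left(3 - \sqrt{-8 - \left(-4 - 2\right)}\right) = 17063 + \left(3 - \sqrt{-8 - -6}\right) = 17063 + \left(3 - \sqrt{-8 + 6}\right) = 17063 + \left(3 - \sqrt{-2}\right) = 17063 + \left(3 - i \sqrt{2}\right) = 17066 - i \sqrt{2}$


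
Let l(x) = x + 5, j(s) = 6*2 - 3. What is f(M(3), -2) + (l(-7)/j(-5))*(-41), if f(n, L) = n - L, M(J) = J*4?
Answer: 208/9 ≈ 23.111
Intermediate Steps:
j(s) = 9 (j(s) = 12 - 3 = 9)
M(J) = 4*J
l(x) = 5 + x
f(M(3), -2) + (l(-7)/j(-5))*(-41) = (4*3 - 1*(-2)) + ((5 - 7)/9)*(-41) = (12 + 2) - 2*⅑*(-41) = 14 - 2/9*(-41) = 14 + 82/9 = 208/9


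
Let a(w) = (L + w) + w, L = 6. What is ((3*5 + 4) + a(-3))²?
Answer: 361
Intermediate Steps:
a(w) = 6 + 2*w (a(w) = (6 + w) + w = 6 + 2*w)
((3*5 + 4) + a(-3))² = ((3*5 + 4) + (6 + 2*(-3)))² = ((15 + 4) + (6 - 6))² = (19 + 0)² = 19² = 361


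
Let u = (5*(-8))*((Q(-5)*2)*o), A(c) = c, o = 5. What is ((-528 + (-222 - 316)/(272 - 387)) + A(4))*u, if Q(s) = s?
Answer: -23888800/23 ≈ -1.0386e+6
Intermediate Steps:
u = 2000 (u = (5*(-8))*(-5*2*5) = -(-400)*5 = -40*(-50) = 2000)
((-528 + (-222 - 316)/(272 - 387)) + A(4))*u = ((-528 + (-222 - 316)/(272 - 387)) + 4)*2000 = ((-528 - 538/(-115)) + 4)*2000 = ((-528 - 538*(-1/115)) + 4)*2000 = ((-528 + 538/115) + 4)*2000 = (-60182/115 + 4)*2000 = -59722/115*2000 = -23888800/23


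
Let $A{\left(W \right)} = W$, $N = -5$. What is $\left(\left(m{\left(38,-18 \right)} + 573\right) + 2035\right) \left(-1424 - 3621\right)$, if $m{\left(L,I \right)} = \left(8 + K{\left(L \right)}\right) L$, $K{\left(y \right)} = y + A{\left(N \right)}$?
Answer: $-21017470$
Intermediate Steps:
$K{\left(y \right)} = -5 + y$ ($K{\left(y \right)} = y - 5 = -5 + y$)
$m{\left(L,I \right)} = L \left(3 + L\right)$ ($m{\left(L,I \right)} = \left(8 + \left(-5 + L\right)\right) L = \left(3 + L\right) L = L \left(3 + L\right)$)
$\left(\left(m{\left(38,-18 \right)} + 573\right) + 2035\right) \left(-1424 - 3621\right) = \left(\left(38 \left(3 + 38\right) + 573\right) + 2035\right) \left(-1424 - 3621\right) = \left(\left(38 \cdot 41 + 573\right) + 2035\right) \left(-5045\right) = \left(\left(1558 + 573\right) + 2035\right) \left(-5045\right) = \left(2131 + 2035\right) \left(-5045\right) = 4166 \left(-5045\right) = -21017470$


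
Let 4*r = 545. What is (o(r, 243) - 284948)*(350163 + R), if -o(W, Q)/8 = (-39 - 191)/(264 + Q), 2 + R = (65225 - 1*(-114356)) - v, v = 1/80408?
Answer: -512802887366693255/3397238 ≈ -1.5095e+11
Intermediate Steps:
r = 545/4 (r = (¼)*545 = 545/4 ≈ 136.25)
v = 1/80408 ≈ 1.2437e-5
R = 14439588231/80408 (R = -2 + ((65225 - 1*(-114356)) - 1*1/80408) = -2 + ((65225 + 114356) - 1/80408) = -2 + (179581 - 1/80408) = -2 + 14439749047/80408 = 14439588231/80408 ≈ 1.7958e+5)
o(W, Q) = 1840/(264 + Q) (o(W, Q) = -8*(-39 - 191)/(264 + Q) = -(-1840)/(264 + Q) = 1840/(264 + Q))
(o(r, 243) - 284948)*(350163 + R) = (1840/(264 + 243) - 284948)*(350163 + 14439588231/80408) = (1840/507 - 284948)*(42595494735/80408) = -144466796/507*42595494735/80408 = -512802887366693255/3397238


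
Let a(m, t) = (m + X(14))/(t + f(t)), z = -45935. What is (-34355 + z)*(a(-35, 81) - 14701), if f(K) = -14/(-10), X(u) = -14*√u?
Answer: 243157743115/206 + 1405075*√14/103 ≈ 1.1804e+9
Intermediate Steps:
f(K) = 7/5 (f(K) = -14*(-⅒) = 7/5)
a(m, t) = (m - 14*√14)/(7/5 + t) (a(m, t) = (m - 14*√14)/(t + 7/5) = (m - 14*√14)/(7/5 + t))
(-34355 + z)*(a(-35, 81) - 14701) = (-34355 - 45935)*(5*(-35 - 14*√14)/(7 + 5*81) - 14701) = -80290*(5*(-35 - 14*√14)/(7 + 405) - 14701) = -80290*(5*(-35 - 14*√14)/412 - 14701) = -80290*(5*(1/412)*(-35 - 14*√14) - 14701) = -80290*((-175/412 - 35*√14/206) - 14701) = -80290*(-6056987/412 - 35*√14/206) = 243157743115/206 + 1405075*√14/103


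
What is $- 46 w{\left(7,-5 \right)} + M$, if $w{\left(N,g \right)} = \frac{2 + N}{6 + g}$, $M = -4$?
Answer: $-418$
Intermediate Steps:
$w{\left(N,g \right)} = \frac{2 + N}{6 + g}$
$- 46 w{\left(7,-5 \right)} + M = - 46 \frac{2 + 7}{6 - 5} - 4 = - 46 \cdot 1^{-1} \cdot 9 - 4 = - 46 \cdot 1 \cdot 9 - 4 = \left(-46\right) 9 - 4 = -414 - 4 = -418$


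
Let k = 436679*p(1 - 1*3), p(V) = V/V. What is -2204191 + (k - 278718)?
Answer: -2046230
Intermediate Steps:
p(V) = 1
k = 436679 (k = 436679*1 = 436679)
-2204191 + (k - 278718) = -2204191 + (436679 - 278718) = -2204191 + 157961 = -2046230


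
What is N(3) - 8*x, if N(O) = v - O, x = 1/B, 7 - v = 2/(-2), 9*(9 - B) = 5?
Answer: 77/19 ≈ 4.0526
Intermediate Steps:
B = 76/9 (B = 9 - 1/9*5 = 9 - 5/9 = 76/9 ≈ 8.4444)
v = 8 (v = 7 - 2/(-2) = 7 - 2*(-1)/2 = 7 - 1*(-1) = 7 + 1 = 8)
x = 9/76 (x = 1/(76/9) = 9/76 ≈ 0.11842)
N(O) = 8 - O
N(3) - 8*x = (8 - 1*3) - 8*9/76 = (8 - 3) - 18/19 = 5 - 18/19 = 77/19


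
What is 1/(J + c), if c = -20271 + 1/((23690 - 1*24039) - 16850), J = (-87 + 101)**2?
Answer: -17199/345269926 ≈ -4.9813e-5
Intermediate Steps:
J = 196 (J = 14**2 = 196)
c = -348640930/17199 (c = -20271 + 1/((23690 - 24039) - 16850) = -20271 + 1/(-349 - 16850) = -20271 + 1/(-17199) = -20271 - 1/17199 = -348640930/17199 ≈ -20271.)
1/(J + c) = 1/(196 - 348640930/17199) = 1/(-345269926/17199) = -17199/345269926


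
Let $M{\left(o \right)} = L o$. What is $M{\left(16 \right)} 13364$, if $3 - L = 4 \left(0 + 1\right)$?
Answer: $-213824$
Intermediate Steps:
$L = -1$ ($L = 3 - 4 \left(0 + 1\right) = 3 - 4 \cdot 1 = 3 - 4 = -1$)
$M{\left(o \right)} = - o$
$M{\left(16 \right)} 13364 = \left(-1\right) 16 \cdot 13364 = \left(-16\right) 13364 = -213824$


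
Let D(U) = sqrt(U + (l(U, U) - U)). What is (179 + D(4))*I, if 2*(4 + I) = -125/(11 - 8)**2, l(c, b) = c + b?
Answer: -35263/18 - 197*sqrt(2)/9 ≈ -1990.0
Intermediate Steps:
l(c, b) = b + c
D(U) = sqrt(2)*sqrt(U) (D(U) = sqrt(U + ((U + U) - U)) = sqrt(U + (2*U - U)) = sqrt(U + U) = sqrt(2*U) = sqrt(2)*sqrt(U))
I = -197/18 (I = -4 + (-125/(11 - 8)**2)/2 = -4 + (-125/(3**2))/2 = -4 + (-125/9)/2 = -4 + (-125*1/9)/2 = -4 + (1/2)*(-125/9) = -4 - 125/18 = -197/18 ≈ -10.944)
(179 + D(4))*I = (179 + sqrt(2)*sqrt(4))*(-197/18) = (179 + sqrt(2)*2)*(-197/18) = (179 + 2*sqrt(2))*(-197/18) = -35263/18 - 197*sqrt(2)/9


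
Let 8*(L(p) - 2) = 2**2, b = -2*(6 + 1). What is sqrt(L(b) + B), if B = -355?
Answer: I*sqrt(1410)/2 ≈ 18.775*I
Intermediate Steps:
b = -14 (b = -2*7 = -14)
L(p) = 5/2 (L(p) = 2 + (1/8)*2**2 = 2 + (1/8)*4 = 2 + 1/2 = 5/2)
sqrt(L(b) + B) = sqrt(5/2 - 355) = sqrt(-705/2) = I*sqrt(1410)/2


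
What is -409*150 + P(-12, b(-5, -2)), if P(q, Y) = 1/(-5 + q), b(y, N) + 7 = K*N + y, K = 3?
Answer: -1042951/17 ≈ -61350.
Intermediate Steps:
b(y, N) = -7 + y + 3*N (b(y, N) = -7 + (3*N + y) = -7 + (y + 3*N) = -7 + y + 3*N)
-409*150 + P(-12, b(-5, -2)) = -409*150 + 1/(-5 - 12) = -61350 + 1/(-17) = -61350 - 1/17 = -1042951/17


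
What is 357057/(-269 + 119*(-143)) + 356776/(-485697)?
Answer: -59862914555/2798586114 ≈ -21.390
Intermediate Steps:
357057/(-269 + 119*(-143)) + 356776/(-485697) = 357057/(-269 - 17017) + 356776*(-1/485697) = 357057/(-17286) - 356776/485697 = 357057*(-1/17286) - 356776/485697 = -119019/5762 - 356776/485697 = -59862914555/2798586114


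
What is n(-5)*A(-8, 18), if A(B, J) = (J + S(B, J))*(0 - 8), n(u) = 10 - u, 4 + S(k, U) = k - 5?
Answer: -120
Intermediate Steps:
S(k, U) = -9 + k (S(k, U) = -4 + (k - 5) = -4 + (-5 + k) = -9 + k)
A(B, J) = 72 - 8*B - 8*J (A(B, J) = (J + (-9 + B))*(0 - 8) = (-9 + B + J)*(-8) = 72 - 8*B - 8*J)
n(-5)*A(-8, 18) = (10 - 1*(-5))*(72 - 8*(-8) - 8*18) = (10 + 5)*(72 + 64 - 144) = 15*(-8) = -120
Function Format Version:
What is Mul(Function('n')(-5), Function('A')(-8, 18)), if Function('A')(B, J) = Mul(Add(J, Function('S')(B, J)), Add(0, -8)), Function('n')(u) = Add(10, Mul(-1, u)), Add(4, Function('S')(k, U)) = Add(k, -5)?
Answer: -120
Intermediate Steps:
Function('S')(k, U) = Add(-9, k) (Function('S')(k, U) = Add(-4, Add(k, -5)) = Add(-4, Add(-5, k)) = Add(-9, k))
Function('A')(B, J) = Add(72, Mul(-8, B), Mul(-8, J)) (Function('A')(B, J) = Mul(Add(J, Add(-9, B)), Add(0, -8)) = Mul(Add(-9, B, J), -8) = Add(72, Mul(-8, B), Mul(-8, J)))
Mul(Function('n')(-5), Function('A')(-8, 18)) = Mul(Add(10, Mul(-1, -5)), Add(72, Mul(-8, -8), Mul(-8, 18))) = Mul(Add(10, 5), Add(72, 64, -144)) = Mul(15, -8) = -120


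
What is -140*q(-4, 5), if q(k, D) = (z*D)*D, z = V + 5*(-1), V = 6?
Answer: -3500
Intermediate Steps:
z = 1 (z = 6 + 5*(-1) = 6 - 5 = 1)
q(k, D) = D² (q(k, D) = (1*D)*D = D*D = D²)
-140*q(-4, 5) = -140*5² = -140*25 = -3500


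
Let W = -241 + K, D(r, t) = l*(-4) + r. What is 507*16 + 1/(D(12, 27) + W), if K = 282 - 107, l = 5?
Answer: 600287/74 ≈ 8112.0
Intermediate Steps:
D(r, t) = -20 + r (D(r, t) = 5*(-4) + r = -20 + r)
K = 175
W = -66 (W = -241 + 175 = -66)
507*16 + 1/(D(12, 27) + W) = 507*16 + 1/((-20 + 12) - 66) = 8112 + 1/(-8 - 66) = 8112 + 1/(-74) = 8112 - 1/74 = 600287/74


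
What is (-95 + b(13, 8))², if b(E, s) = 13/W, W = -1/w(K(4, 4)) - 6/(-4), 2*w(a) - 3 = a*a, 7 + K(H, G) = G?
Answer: 116281/16 ≈ 7267.6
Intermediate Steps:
K(H, G) = -7 + G
w(a) = 3/2 + a²/2 (w(a) = 3/2 + (a*a)/2 = 3/2 + a²/2)
W = 4/3 (W = -1/(3/2 + (-7 + 4)²/2) - 6/(-4) = -1/(3/2 + (½)*(-3)²) - 6*(-¼) = -1/(3/2 + (½)*9) + 3/2 = -1/(3/2 + 9/2) + 3/2 = -1/6 + 3/2 = -1*⅙ + 3/2 = -⅙ + 3/2 = 4/3 ≈ 1.3333)
b(E, s) = 39/4 (b(E, s) = 13/(4/3) = 13*(¾) = 39/4)
(-95 + b(13, 8))² = (-95 + 39/4)² = (-341/4)² = 116281/16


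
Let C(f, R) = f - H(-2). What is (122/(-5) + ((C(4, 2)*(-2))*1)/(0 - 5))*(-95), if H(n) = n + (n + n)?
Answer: 1938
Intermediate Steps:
H(n) = 3*n (H(n) = n + 2*n = 3*n)
C(f, R) = 6 + f (C(f, R) = f - 3*(-2) = f - 1*(-6) = f + 6 = 6 + f)
(122/(-5) + ((C(4, 2)*(-2))*1)/(0 - 5))*(-95) = (122/(-5) + (((6 + 4)*(-2))*1)/(0 - 5))*(-95) = (122*(-1/5) + ((10*(-2))*1)/(-5))*(-95) = (-122/5 - (-4))*(-95) = (-122/5 - 1/5*(-20))*(-95) = (-122/5 + 4)*(-95) = -102/5*(-95) = 1938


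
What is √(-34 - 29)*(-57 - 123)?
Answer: -540*I*√7 ≈ -1428.7*I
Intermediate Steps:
√(-34 - 29)*(-57 - 123) = √(-63)*(-180) = (3*I*√7)*(-180) = -540*I*√7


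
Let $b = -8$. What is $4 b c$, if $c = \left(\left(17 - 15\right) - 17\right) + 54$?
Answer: $-1248$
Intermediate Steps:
$c = 39$ ($c = \left(2 - 17\right) + 54 = -15 + 54 = 39$)
$4 b c = 4 \left(\left(-8\right) 39\right) = 4 \left(-312\right) = -1248$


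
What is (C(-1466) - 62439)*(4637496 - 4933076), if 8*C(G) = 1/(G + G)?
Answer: 108224339925575/5864 ≈ 1.8456e+10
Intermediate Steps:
C(G) = 1/(16*G) (C(G) = 1/(8*(G + G)) = 1/(8*((2*G))) = (1/(2*G))/8 = 1/(16*G))
(C(-1466) - 62439)*(4637496 - 4933076) = ((1/16)/(-1466) - 62439)*(4637496 - 4933076) = ((1/16)*(-1/1466) - 62439)*(-295580) = (-1/23456 - 62439)*(-295580) = -1464569185/23456*(-295580) = 108224339925575/5864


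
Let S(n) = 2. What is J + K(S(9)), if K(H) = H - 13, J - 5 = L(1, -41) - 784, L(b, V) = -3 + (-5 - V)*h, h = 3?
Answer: -685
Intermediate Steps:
L(b, V) = -18 - 3*V (L(b, V) = -3 + (-5 - V)*3 = -3 + (-15 - 3*V) = -18 - 3*V)
J = -674 (J = 5 + ((-18 - 3*(-41)) - 784) = 5 + ((-18 + 123) - 784) = 5 + (105 - 784) = 5 - 679 = -674)
K(H) = -13 + H
J + K(S(9)) = -674 + (-13 + 2) = -674 - 11 = -685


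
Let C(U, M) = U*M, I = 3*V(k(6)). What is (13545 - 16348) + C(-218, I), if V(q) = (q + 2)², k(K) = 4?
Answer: -26347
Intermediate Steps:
V(q) = (2 + q)²
I = 108 (I = 3*(2 + 4)² = 3*6² = 3*36 = 108)
C(U, M) = M*U
(13545 - 16348) + C(-218, I) = (13545 - 16348) + 108*(-218) = -2803 - 23544 = -26347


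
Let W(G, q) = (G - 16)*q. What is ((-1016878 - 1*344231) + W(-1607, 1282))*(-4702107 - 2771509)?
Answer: 25722654180720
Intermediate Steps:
W(G, q) = q*(-16 + G) (W(G, q) = (-16 + G)*q = q*(-16 + G))
((-1016878 - 1*344231) + W(-1607, 1282))*(-4702107 - 2771509) = ((-1016878 - 1*344231) + 1282*(-16 - 1607))*(-4702107 - 2771509) = ((-1016878 - 344231) + 1282*(-1623))*(-7473616) = (-1361109 - 2080686)*(-7473616) = -3441795*(-7473616) = 25722654180720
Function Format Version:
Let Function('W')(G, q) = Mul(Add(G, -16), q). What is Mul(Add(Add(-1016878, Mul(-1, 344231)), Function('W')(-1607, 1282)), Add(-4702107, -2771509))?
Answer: 25722654180720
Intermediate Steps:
Function('W')(G, q) = Mul(q, Add(-16, G)) (Function('W')(G, q) = Mul(Add(-16, G), q) = Mul(q, Add(-16, G)))
Mul(Add(Add(-1016878, Mul(-1, 344231)), Function('W')(-1607, 1282)), Add(-4702107, -2771509)) = Mul(Add(Add(-1016878, Mul(-1, 344231)), Mul(1282, Add(-16, -1607))), Add(-4702107, -2771509)) = Mul(Add(Add(-1016878, -344231), Mul(1282, -1623)), -7473616) = Mul(Add(-1361109, -2080686), -7473616) = Mul(-3441795, -7473616) = 25722654180720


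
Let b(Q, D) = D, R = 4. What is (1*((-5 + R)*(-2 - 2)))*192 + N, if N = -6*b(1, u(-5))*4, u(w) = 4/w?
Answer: 3936/5 ≈ 787.20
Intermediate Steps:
N = 96/5 (N = -24/(-5)*4 = -24*(-1)/5*4 = -6*(-⅘)*4 = (24/5)*4 = 96/5 ≈ 19.200)
(1*((-5 + R)*(-2 - 2)))*192 + N = (1*((-5 + 4)*(-2 - 2)))*192 + 96/5 = (1*(-1*(-4)))*192 + 96/5 = (1*4)*192 + 96/5 = 4*192 + 96/5 = 768 + 96/5 = 3936/5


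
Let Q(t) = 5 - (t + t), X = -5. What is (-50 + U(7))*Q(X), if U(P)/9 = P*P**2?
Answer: 45555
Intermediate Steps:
Q(t) = 5 - 2*t
U(P) = 9*P**3 (U(P) = 9*(P*P**2) = 9*P**3)
(-50 + U(7))*Q(X) = (-50 + 9*7**3)*(5 - 2*(-5)) = (-50 + 9*343)*(5 + 10) = (-50 + 3087)*15 = 3037*15 = 45555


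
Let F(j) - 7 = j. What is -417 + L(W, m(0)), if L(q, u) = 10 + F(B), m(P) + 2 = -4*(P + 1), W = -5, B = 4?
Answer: -396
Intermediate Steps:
F(j) = 7 + j
m(P) = -6 - 4*P (m(P) = -2 - 4*(P + 1) = -2 - 4*(1 + P) = -2 + (-4 - 4*P) = -6 - 4*P)
L(q, u) = 21 (L(q, u) = 10 + (7 + 4) = 10 + 11 = 21)
-417 + L(W, m(0)) = -417 + 21 = -396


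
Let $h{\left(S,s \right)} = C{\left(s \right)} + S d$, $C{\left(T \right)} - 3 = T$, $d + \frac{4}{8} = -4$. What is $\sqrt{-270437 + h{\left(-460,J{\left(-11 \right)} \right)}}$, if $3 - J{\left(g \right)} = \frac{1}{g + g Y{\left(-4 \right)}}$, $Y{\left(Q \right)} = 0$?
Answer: $\frac{i \sqrt{32471670}}{11} \approx 518.04 i$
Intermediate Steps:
$d = - \frac{9}{2}$ ($d = - \frac{1}{2} - 4 = - \frac{9}{2} \approx -4.5$)
$C{\left(T \right)} = 3 + T$
$J{\left(g \right)} = 3 - \frac{1}{g}$ ($J{\left(g \right)} = 3 - \frac{1}{g + g 0} = 3 - \frac{1}{g + 0} = 3 - \frac{1}{g}$)
$h{\left(S,s \right)} = 3 + s - \frac{9 S}{2}$ ($h{\left(S,s \right)} = \left(3 + s\right) + S \left(- \frac{9}{2}\right) = \left(3 + s\right) - \frac{9 S}{2} = 3 + s - \frac{9 S}{2}$)
$\sqrt{-270437 + h{\left(-460,J{\left(-11 \right)} \right)}} = \sqrt{-270437 + \left(3 + \left(3 - \frac{1}{-11}\right) - -2070\right)} = \sqrt{-270437 + \left(3 + \left(3 - - \frac{1}{11}\right) + 2070\right)} = \sqrt{-270437 + \left(3 + \left(3 + \frac{1}{11}\right) + 2070\right)} = \sqrt{-270437 + \left(3 + \frac{34}{11} + 2070\right)} = \sqrt{-270437 + \frac{22837}{11}} = \sqrt{- \frac{2951970}{11}} = \frac{i \sqrt{32471670}}{11}$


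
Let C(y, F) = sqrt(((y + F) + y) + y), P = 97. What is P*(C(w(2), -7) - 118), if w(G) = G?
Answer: -11446 + 97*I ≈ -11446.0 + 97.0*I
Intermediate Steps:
C(y, F) = sqrt(F + 3*y) (C(y, F) = sqrt(((F + y) + y) + y) = sqrt((F + 2*y) + y) = sqrt(F + 3*y))
P*(C(w(2), -7) - 118) = 97*(sqrt(-7 + 3*2) - 118) = 97*(sqrt(-7 + 6) - 118) = 97*(sqrt(-1) - 118) = 97*(I - 118) = 97*(-118 + I) = -11446 + 97*I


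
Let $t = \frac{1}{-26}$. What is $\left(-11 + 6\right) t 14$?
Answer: $\frac{35}{13} \approx 2.6923$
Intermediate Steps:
$t = - \frac{1}{26} \approx -0.038462$
$\left(-11 + 6\right) t 14 = \left(-11 + 6\right) \left(- \frac{1}{26}\right) 14 = \left(-5\right) \left(- \frac{1}{26}\right) 14 = \frac{5}{26} \cdot 14 = \frac{35}{13}$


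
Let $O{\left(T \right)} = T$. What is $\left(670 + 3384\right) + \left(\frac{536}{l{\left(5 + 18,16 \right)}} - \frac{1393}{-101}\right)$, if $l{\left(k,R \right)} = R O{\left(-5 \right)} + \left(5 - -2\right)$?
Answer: $\frac{29937695}{7373} \approx 4060.4$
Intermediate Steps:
$l{\left(k,R \right)} = 7 - 5 R$ ($l{\left(k,R \right)} = R \left(-5\right) + \left(5 - -2\right) = - 5 R + \left(5 + 2\right) = - 5 R + 7 = 7 - 5 R$)
$\left(670 + 3384\right) + \left(\frac{536}{l{\left(5 + 18,16 \right)}} - \frac{1393}{-101}\right) = \left(670 + 3384\right) + \left(\frac{536}{7 - 80} - \frac{1393}{-101}\right) = 4054 + \left(\frac{536}{7 - 80} - - \frac{1393}{101}\right) = 4054 + \left(\frac{536}{-73} + \frac{1393}{101}\right) = 4054 + \left(536 \left(- \frac{1}{73}\right) + \frac{1393}{101}\right) = 4054 + \left(- \frac{536}{73} + \frac{1393}{101}\right) = 4054 + \frac{47553}{7373} = \frac{29937695}{7373}$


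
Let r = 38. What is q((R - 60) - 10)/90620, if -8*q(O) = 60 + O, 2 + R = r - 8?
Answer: -9/362480 ≈ -2.4829e-5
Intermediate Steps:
R = 28 (R = -2 + (38 - 8) = -2 + 30 = 28)
q(O) = -15/2 - O/8 (q(O) = -(60 + O)/8 = -15/2 - O/8)
q((R - 60) - 10)/90620 = (-15/2 - ((28 - 60) - 10)/8)/90620 = (-15/2 - (-32 - 10)/8)*(1/90620) = (-15/2 - ⅛*(-42))*(1/90620) = (-15/2 + 21/4)*(1/90620) = -9/4*1/90620 = -9/362480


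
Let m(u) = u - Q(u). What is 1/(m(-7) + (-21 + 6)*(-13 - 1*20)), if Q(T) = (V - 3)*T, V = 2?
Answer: 1/481 ≈ 0.0020790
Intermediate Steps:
Q(T) = -T (Q(T) = (2 - 3)*T = -T)
m(u) = 2*u (m(u) = u - (-1)*u = u + u = 2*u)
1/(m(-7) + (-21 + 6)*(-13 - 1*20)) = 1/(2*(-7) + (-21 + 6)*(-13 - 1*20)) = 1/(-14 - 15*(-13 - 20)) = 1/(-14 - 15*(-33)) = 1/(-14 + 495) = 1/481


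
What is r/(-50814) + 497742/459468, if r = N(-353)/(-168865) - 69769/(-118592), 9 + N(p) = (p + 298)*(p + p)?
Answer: 14069458438493361901/12987668352500242560 ≈ 1.0833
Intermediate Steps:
N(p) = -9 + 2*p*(298 + p) (N(p) = -9 + (p + 298)*(p + p) = -9 + (298 + p)*(2*p) = -9 + 2*p*(298 + p))
r = 7177682153/20026038080 (r = (-9 + 2*(-353)² + 596*(-353))/(-168865) - 69769/(-118592) = (-9 + 2*124609 - 210388)*(-1/168865) - 69769*(-1/118592) = (-9 + 249218 - 210388)*(-1/168865) + 69769/118592 = 38821*(-1/168865) + 69769/118592 = -38821/168865 + 69769/118592 = 7177682153/20026038080 ≈ 0.35842)
r/(-50814) + 497742/459468 = (7177682153/20026038080)/(-50814) + 497742/459468 = (7177682153/20026038080)*(-1/50814) + 497742*(1/459468) = -7177682153/1017603098997120 + 82957/76578 = 14069458438493361901/12987668352500242560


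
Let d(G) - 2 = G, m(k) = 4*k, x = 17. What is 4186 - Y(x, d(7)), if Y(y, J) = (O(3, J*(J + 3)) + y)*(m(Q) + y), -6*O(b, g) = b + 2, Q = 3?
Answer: 22303/6 ≈ 3717.2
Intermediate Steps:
O(b, g) = -⅓ - b/6 (O(b, g) = -(b + 2)/6 = -(2 + b)/6 = -⅓ - b/6)
d(G) = 2 + G
Y(y, J) = (12 + y)*(-⅚ + y) (Y(y, J) = ((-⅓ - ⅙*3) + y)*(4*3 + y) = ((-⅓ - ½) + y)*(12 + y) = (-⅚ + y)*(12 + y) = (12 + y)*(-⅚ + y))
4186 - Y(x, d(7)) = 4186 - (-10 + 17² + (67/6)*17) = 4186 - (-10 + 289 + 1139/6) = 4186 - 1*2813/6 = 4186 - 2813/6 = 22303/6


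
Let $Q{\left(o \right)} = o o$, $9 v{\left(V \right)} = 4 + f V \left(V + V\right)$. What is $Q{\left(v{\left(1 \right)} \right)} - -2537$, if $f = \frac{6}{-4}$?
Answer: $\frac{205498}{81} \approx 2537.0$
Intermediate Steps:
$f = - \frac{3}{2}$ ($f = 6 \left(- \frac{1}{4}\right) = - \frac{3}{2} \approx -1.5$)
$v{\left(V \right)} = \frac{4}{9} - \frac{V^{2}}{3}$ ($v{\left(V \right)} = \frac{4 - \frac{3 V \left(V + V\right)}{2}}{9} = \frac{4 - \frac{3 V 2 V}{2}}{9} = \frac{4 - \frac{3 \cdot 2 V^{2}}{2}}{9} = \frac{4 - 3 V^{2}}{9} = \frac{4}{9} - \frac{V^{2}}{3}$)
$Q{\left(o \right)} = o^{2}$
$Q{\left(v{\left(1 \right)} \right)} - -2537 = \left(\frac{4}{9} - \frac{1^{2}}{3}\right)^{2} - -2537 = \left(\frac{4}{9} - \frac{1}{3}\right)^{2} + 2537 = \left(\frac{1}{9}\right)^{2} + 2537 = \frac{1}{81} + 2537 = \frac{205498}{81}$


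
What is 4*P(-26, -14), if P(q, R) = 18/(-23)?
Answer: -72/23 ≈ -3.1304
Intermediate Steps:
P(q, R) = -18/23 (P(q, R) = 18*(-1/23) = -18/23)
4*P(-26, -14) = 4*(-18/23) = -72/23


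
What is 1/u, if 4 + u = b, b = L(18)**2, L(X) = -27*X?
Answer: 1/236192 ≈ 4.2338e-6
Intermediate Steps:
b = 236196 (b = (-27*18)**2 = (-486)**2 = 236196)
u = 236192 (u = -4 + 236196 = 236192)
1/u = 1/236192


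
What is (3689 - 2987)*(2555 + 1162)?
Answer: 2609334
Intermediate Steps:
(3689 - 2987)*(2555 + 1162) = 702*3717 = 2609334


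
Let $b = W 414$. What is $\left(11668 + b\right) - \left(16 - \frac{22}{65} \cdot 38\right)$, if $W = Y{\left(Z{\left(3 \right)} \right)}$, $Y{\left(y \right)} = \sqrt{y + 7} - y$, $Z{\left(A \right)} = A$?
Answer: $\frac{677486}{65} + 414 \sqrt{10} \approx 11732.0$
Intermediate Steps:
$Y{\left(y \right)} = \sqrt{7 + y} - y$
$W = -3 + \sqrt{10}$ ($W = \sqrt{7 + 3} - 3 = \sqrt{10} - 3 = -3 + \sqrt{10} \approx 0.16228$)
$b = -1242 + 414 \sqrt{10}$ ($b = \left(-3 + \sqrt{10}\right) 414 = -1242 + 414 \sqrt{10} \approx 67.183$)
$\left(11668 + b\right) - \left(16 - \frac{22}{65} \cdot 38\right) = \left(11668 - \left(1242 - 414 \sqrt{10}\right)\right) - \left(16 - \frac{22}{65} \cdot 38\right) = \left(10426 + 414 \sqrt{10}\right) - \left(16 - 22 \cdot \frac{1}{65} \cdot 38\right) = \left(10426 + 414 \sqrt{10}\right) + \left(-16 + \frac{22}{65} \cdot 38\right) = \left(10426 + 414 \sqrt{10}\right) + \left(-16 + \frac{836}{65}\right) = \left(10426 + 414 \sqrt{10}\right) - \frac{204}{65} = \frac{677486}{65} + 414 \sqrt{10}$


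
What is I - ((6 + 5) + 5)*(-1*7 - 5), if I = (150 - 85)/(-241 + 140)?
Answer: 19327/101 ≈ 191.36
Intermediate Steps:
I = -65/101 (I = 65/(-101) = 65*(-1/101) = -65/101 ≈ -0.64356)
I - ((6 + 5) + 5)*(-1*7 - 5) = -65/101 - ((6 + 5) + 5)*(-1*7 - 5) = -65/101 - (11 + 5)*(-7 - 5) = -65/101 - 16*(-12) = -65/101 - 1*(-192) = -65/101 + 192 = 19327/101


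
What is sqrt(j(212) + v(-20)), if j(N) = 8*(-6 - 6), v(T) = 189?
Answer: sqrt(93) ≈ 9.6436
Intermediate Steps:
j(N) = -96 (j(N) = 8*(-12) = -96)
sqrt(j(212) + v(-20)) = sqrt(-96 + 189) = sqrt(93)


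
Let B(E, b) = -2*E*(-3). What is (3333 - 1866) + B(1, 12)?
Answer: 1473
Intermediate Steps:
B(E, b) = 6*E
(3333 - 1866) + B(1, 12) = (3333 - 1866) + 6*1 = 1467 + 6 = 1473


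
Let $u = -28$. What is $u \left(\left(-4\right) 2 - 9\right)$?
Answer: $476$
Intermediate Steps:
$u \left(\left(-4\right) 2 - 9\right) = - 28 \left(\left(-4\right) 2 - 9\right) = - 28 \left(-8 - 9\right) = \left(-28\right) \left(-17\right) = 476$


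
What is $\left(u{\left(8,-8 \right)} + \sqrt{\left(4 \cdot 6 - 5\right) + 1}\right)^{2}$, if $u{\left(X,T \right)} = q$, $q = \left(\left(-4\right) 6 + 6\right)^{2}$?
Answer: $104996 + 1296 \sqrt{5} \approx 1.0789 \cdot 10^{5}$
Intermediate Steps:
$q = 324$ ($q = \left(-24 + 6\right)^{2} = \left(-18\right)^{2} = 324$)
$u{\left(X,T \right)} = 324$
$\left(u{\left(8,-8 \right)} + \sqrt{\left(4 \cdot 6 - 5\right) + 1}\right)^{2} = \left(324 + \sqrt{\left(4 \cdot 6 - 5\right) + 1}\right)^{2} = \left(324 + \sqrt{\left(24 - 5\right) + 1}\right)^{2} = \left(324 + \sqrt{19 + 1}\right)^{2} = \left(324 + \sqrt{20}\right)^{2} = \left(324 + 2 \sqrt{5}\right)^{2}$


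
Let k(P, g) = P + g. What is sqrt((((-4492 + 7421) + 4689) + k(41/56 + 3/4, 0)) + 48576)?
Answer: sqrt(44057258)/28 ≈ 237.06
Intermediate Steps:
sqrt((((-4492 + 7421) + 4689) + k(41/56 + 3/4, 0)) + 48576) = sqrt((((-4492 + 7421) + 4689) + ((41/56 + 3/4) + 0)) + 48576) = sqrt(((2929 + 4689) + ((41*(1/56) + 3*(1/4)) + 0)) + 48576) = sqrt((7618 + ((41/56 + 3/4) + 0)) + 48576) = sqrt((7618 + (83/56 + 0)) + 48576) = sqrt((7618 + 83/56) + 48576) = sqrt(426691/56 + 48576) = sqrt(3146947/56) = sqrt(44057258)/28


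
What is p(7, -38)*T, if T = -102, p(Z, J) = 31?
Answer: -3162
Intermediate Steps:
p(7, -38)*T = 31*(-102) = -3162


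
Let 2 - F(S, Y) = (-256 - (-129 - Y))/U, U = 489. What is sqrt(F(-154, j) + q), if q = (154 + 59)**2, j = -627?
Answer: sqrt(10849527597)/489 ≈ 213.01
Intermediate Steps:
F(S, Y) = 1105/489 - Y/489 (F(S, Y) = 2 - (-256 - (-129 - Y))/489 = 2 - (-256 + (129 + Y))/489 = 2 - (-127 + Y)/489 = 2 - (-127/489 + Y/489) = 2 + (127/489 - Y/489) = 1105/489 - Y/489)
q = 45369 (q = 213**2 = 45369)
sqrt(F(-154, j) + q) = sqrt((1105/489 - 1/489*(-627)) + 45369) = sqrt((1105/489 + 209/163) + 45369) = sqrt(1732/489 + 45369) = sqrt(22187173/489) = sqrt(10849527597)/489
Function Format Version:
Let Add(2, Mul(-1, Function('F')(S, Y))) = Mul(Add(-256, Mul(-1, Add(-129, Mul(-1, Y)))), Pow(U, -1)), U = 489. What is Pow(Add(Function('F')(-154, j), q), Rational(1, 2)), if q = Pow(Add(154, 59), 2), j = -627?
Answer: Mul(Rational(1, 489), Pow(10849527597, Rational(1, 2))) ≈ 213.01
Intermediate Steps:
Function('F')(S, Y) = Add(Rational(1105, 489), Mul(Rational(-1, 489), Y)) (Function('F')(S, Y) = Add(2, Mul(-1, Mul(Add(-256, Mul(-1, Add(-129, Mul(-1, Y)))), Pow(489, -1)))) = Add(2, Mul(-1, Mul(Add(-256, Add(129, Y)), Rational(1, 489)))) = Add(2, Mul(-1, Mul(Add(-127, Y), Rational(1, 489)))) = Add(2, Mul(-1, Add(Rational(-127, 489), Mul(Rational(1, 489), Y)))) = Add(2, Add(Rational(127, 489), Mul(Rational(-1, 489), Y))) = Add(Rational(1105, 489), Mul(Rational(-1, 489), Y)))
q = 45369 (q = Pow(213, 2) = 45369)
Pow(Add(Function('F')(-154, j), q), Rational(1, 2)) = Pow(Add(Add(Rational(1105, 489), Mul(Rational(-1, 489), -627)), 45369), Rational(1, 2)) = Pow(Add(Add(Rational(1105, 489), Rational(209, 163)), 45369), Rational(1, 2)) = Pow(Add(Rational(1732, 489), 45369), Rational(1, 2)) = Pow(Rational(22187173, 489), Rational(1, 2)) = Mul(Rational(1, 489), Pow(10849527597, Rational(1, 2)))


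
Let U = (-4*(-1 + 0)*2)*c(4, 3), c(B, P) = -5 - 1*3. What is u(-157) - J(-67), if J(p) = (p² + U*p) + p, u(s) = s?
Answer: -8867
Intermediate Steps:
c(B, P) = -8 (c(B, P) = -5 - 3 = -8)
U = -64 (U = -4*(-1 + 0)*2*(-8) = -(-4)*2*(-8) = -4*(-2)*(-8) = 8*(-8) = -64)
J(p) = p² - 63*p (J(p) = (p² - 64*p) + p = p² - 63*p)
u(-157) - J(-67) = -157 - (-67)*(-63 - 67) = -157 - (-67)*(-130) = -157 - 1*8710 = -157 - 8710 = -8867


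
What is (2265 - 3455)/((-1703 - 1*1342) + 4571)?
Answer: -85/109 ≈ -0.77982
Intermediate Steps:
(2265 - 3455)/((-1703 - 1*1342) + 4571) = -1190/((-1703 - 1342) + 4571) = -1190/(-3045 + 4571) = -1190/1526 = -1190*1/1526 = -85/109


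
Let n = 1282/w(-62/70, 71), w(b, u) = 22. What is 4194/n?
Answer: 46134/641 ≈ 71.972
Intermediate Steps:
n = 641/11 (n = 1282/22 = 1282*(1/22) = 641/11 ≈ 58.273)
4194/n = 4194/(641/11) = 4194*(11/641) = 46134/641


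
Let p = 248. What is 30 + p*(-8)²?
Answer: 15902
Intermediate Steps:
30 + p*(-8)² = 30 + 248*(-8)² = 30 + 248*64 = 30 + 15872 = 15902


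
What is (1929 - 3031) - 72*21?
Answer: -2614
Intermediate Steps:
(1929 - 3031) - 72*21 = -1102 - 1512 = -2614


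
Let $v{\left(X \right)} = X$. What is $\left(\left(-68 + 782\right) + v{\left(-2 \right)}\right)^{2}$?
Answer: $506944$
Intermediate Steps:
$\left(\left(-68 + 782\right) + v{\left(-2 \right)}\right)^{2} = \left(\left(-68 + 782\right) - 2\right)^{2} = \left(714 - 2\right)^{2} = 712^{2} = 506944$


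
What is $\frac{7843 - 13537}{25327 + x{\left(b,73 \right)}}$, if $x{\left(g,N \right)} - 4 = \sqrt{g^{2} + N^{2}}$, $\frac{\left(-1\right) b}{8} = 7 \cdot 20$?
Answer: $- \frac{72117357}{320199916} + \frac{2847 \sqrt{1259729}}{320199916} \approx -0.21525$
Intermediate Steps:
$b = -1120$ ($b = - 8 \cdot 7 \cdot 20 = \left(-8\right) 140 = -1120$)
$x{\left(g,N \right)} = 4 + \sqrt{N^{2} + g^{2}}$ ($x{\left(g,N \right)} = 4 + \sqrt{g^{2} + N^{2}} = 4 + \sqrt{N^{2} + g^{2}}$)
$\frac{7843 - 13537}{25327 + x{\left(b,73 \right)}} = \frac{7843 - 13537}{25327 + \left(4 + \sqrt{73^{2} + \left(-1120\right)^{2}}\right)} = - \frac{5694}{25327 + \left(4 + \sqrt{5329 + 1254400}\right)} = - \frac{5694}{25327 + \left(4 + \sqrt{1259729}\right)} = - \frac{5694}{25331 + \sqrt{1259729}}$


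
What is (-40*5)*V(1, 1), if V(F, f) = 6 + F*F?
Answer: -1400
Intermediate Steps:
V(F, f) = 6 + F²
(-40*5)*V(1, 1) = (-40*5)*(6 + 1²) = -200*(6 + 1) = -200*7 = -1400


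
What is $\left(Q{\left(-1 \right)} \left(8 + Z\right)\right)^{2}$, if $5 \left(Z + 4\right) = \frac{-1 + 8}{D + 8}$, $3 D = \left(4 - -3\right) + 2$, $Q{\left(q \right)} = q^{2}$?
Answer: $\frac{51529}{3025} \approx 17.034$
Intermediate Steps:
$D = 3$ ($D = \frac{\left(4 - -3\right) + 2}{3} = \frac{\left(4 + 3\right) + 2}{3} = \frac{7 + 2}{3} = \frac{1}{3} \cdot 9 = 3$)
$Z = - \frac{213}{55}$ ($Z = -4 + \frac{\left(-1 + 8\right) \frac{1}{3 + 8}}{5} = -4 + \frac{7 \cdot \frac{1}{11}}{5} = -4 + \frac{1}{5} \cdot \frac{7}{11} = -4 + \frac{7}{55} = - \frac{213}{55} \approx -3.8727$)
$\left(Q{\left(-1 \right)} \left(8 + Z\right)\right)^{2} = \left(\left(-1\right)^{2} \left(8 - \frac{213}{55}\right)\right)^{2} = \left(1 \cdot \frac{227}{55}\right)^{2} = \left(\frac{227}{55}\right)^{2} = \frac{51529}{3025}$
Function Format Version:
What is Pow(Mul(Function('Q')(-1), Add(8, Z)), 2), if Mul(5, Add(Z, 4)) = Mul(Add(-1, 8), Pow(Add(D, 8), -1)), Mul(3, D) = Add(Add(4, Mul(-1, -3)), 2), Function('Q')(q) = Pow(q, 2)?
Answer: Rational(51529, 3025) ≈ 17.034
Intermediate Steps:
D = 3 (D = Mul(Rational(1, 3), Add(Add(4, Mul(-1, -3)), 2)) = Mul(Rational(1, 3), Add(Add(4, 3), 2)) = Mul(Rational(1, 3), Add(7, 2)) = Mul(Rational(1, 3), 9) = 3)
Z = Rational(-213, 55) (Z = Add(-4, Mul(Rational(1, 5), Mul(Add(-1, 8), Pow(Add(3, 8), -1)))) = Add(-4, Mul(Rational(1, 5), Mul(7, Pow(11, -1)))) = Add(-4, Mul(Rational(1, 5), Mul(7, Rational(1, 11)))) = Add(-4, Mul(Rational(1, 5), Rational(7, 11))) = Add(-4, Rational(7, 55)) = Rational(-213, 55) ≈ -3.8727)
Pow(Mul(Function('Q')(-1), Add(8, Z)), 2) = Pow(Mul(Pow(-1, 2), Add(8, Rational(-213, 55))), 2) = Pow(Mul(1, Rational(227, 55)), 2) = Pow(Rational(227, 55), 2) = Rational(51529, 3025)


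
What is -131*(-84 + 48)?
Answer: 4716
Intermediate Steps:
-131*(-84 + 48) = -131*(-36) = 4716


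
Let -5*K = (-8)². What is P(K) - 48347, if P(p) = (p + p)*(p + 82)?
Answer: -1252963/25 ≈ -50119.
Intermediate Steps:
K = -64/5 (K = -⅕*(-8)² = -⅕*64 = -64/5 ≈ -12.800)
P(p) = 2*p*(82 + p) (P(p) = (2*p)*(82 + p) = 2*p*(82 + p))
P(K) - 48347 = 2*(-64/5)*(82 - 64/5) - 48347 = 2*(-64/5)*(346/5) - 48347 = -44288/25 - 48347 = -1252963/25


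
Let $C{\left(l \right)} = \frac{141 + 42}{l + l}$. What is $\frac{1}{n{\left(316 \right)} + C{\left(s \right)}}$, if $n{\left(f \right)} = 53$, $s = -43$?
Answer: $\frac{86}{4375} \approx 0.019657$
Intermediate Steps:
$C{\left(l \right)} = \frac{183}{2 l}$
$\frac{1}{n{\left(316 \right)} + C{\left(s \right)}} = \frac{1}{53 + \frac{183}{2 \left(-43\right)}} = \frac{1}{53 + \frac{183}{2} \left(- \frac{1}{43}\right)} = \frac{1}{53 - \frac{183}{86}} = \frac{1}{\frac{4375}{86}} = \frac{86}{4375}$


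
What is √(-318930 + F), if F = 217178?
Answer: 2*I*√25438 ≈ 318.99*I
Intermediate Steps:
√(-318930 + F) = √(-318930 + 217178) = √(-101752) = 2*I*√25438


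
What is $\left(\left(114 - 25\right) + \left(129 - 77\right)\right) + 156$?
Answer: $297$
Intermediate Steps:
$\left(\left(114 - 25\right) + \left(129 - 77\right)\right) + 156 = \left(89 + \left(129 - 77\right)\right) + 156 = \left(89 + 52\right) + 156 = 141 + 156 = 297$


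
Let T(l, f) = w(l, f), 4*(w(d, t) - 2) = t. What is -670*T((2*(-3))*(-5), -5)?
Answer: -1005/2 ≈ -502.50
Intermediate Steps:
w(d, t) = 2 + t/4
T(l, f) = 2 + f/4
-670*T((2*(-3))*(-5), -5) = -670*(2 + (1/4)*(-5)) = -670*(2 - 5/4) = -670*3/4 = -1005/2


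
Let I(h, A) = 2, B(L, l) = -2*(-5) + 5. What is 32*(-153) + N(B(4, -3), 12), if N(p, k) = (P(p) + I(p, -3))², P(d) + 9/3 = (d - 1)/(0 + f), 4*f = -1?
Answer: -1647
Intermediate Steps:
f = -¼ (f = (¼)*(-1) = -¼ ≈ -0.25000)
B(L, l) = 15 (B(L, l) = 10 + 5 = 15)
P(d) = 1 - 4*d (P(d) = -3 + (d - 1)/(0 - ¼) = -3 + (-1 + d)/(-¼) = -3 + (-1 + d)*(-4) = -3 + (4 - 4*d) = 1 - 4*d)
N(p, k) = (3 - 4*p)² (N(p, k) = ((1 - 4*p) + 2)² = (3 - 4*p)²)
32*(-153) + N(B(4, -3), 12) = 32*(-153) + (-3 + 4*15)² = -4896 + (-3 + 60)² = -4896 + 57² = -4896 + 3249 = -1647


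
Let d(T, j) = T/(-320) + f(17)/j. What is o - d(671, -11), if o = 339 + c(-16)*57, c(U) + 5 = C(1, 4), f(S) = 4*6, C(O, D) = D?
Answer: 1007701/3520 ≈ 286.28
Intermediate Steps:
f(S) = 24
c(U) = -1 (c(U) = -5 + 4 = -1)
d(T, j) = 24/j - T/320 (d(T, j) = T/(-320) + 24/j = T*(-1/320) + 24/j = -T/320 + 24/j = 24/j - T/320)
o = 282 (o = 339 - 1*57 = 339 - 57 = 282)
o - d(671, -11) = 282 - (24/(-11) - 1/320*671) = 282 - (24*(-1/11) - 671/320) = 282 - (-24/11 - 671/320) = 282 - 1*(-15061/3520) = 282 + 15061/3520 = 1007701/3520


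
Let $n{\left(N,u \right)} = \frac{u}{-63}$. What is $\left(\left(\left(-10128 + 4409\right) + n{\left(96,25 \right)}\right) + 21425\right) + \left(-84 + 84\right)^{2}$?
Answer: $\frac{989453}{63} \approx 15706.0$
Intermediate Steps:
$n{\left(N,u \right)} = - \frac{u}{63}$ ($n{\left(N,u \right)} = u \left(- \frac{1}{63}\right) = - \frac{u}{63}$)
$\left(\left(\left(-10128 + 4409\right) + n{\left(96,25 \right)}\right) + 21425\right) + \left(-84 + 84\right)^{2} = \left(\left(\left(-10128 + 4409\right) - \frac{25}{63}\right) + 21425\right) + \left(-84 + 84\right)^{2} = \left(\left(-5719 - \frac{25}{63}\right) + 21425\right) + 0^{2} = \left(- \frac{360322}{63} + 21425\right) + 0 = \frac{989453}{63} + 0 = \frac{989453}{63}$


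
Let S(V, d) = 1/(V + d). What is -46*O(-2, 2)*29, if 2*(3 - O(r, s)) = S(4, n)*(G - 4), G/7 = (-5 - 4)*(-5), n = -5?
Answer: -211439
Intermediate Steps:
G = 315 (G = 7*((-5 - 4)*(-5)) = 7*(-9*(-5)) = 7*45 = 315)
O(r, s) = 317/2 (O(r, s) = 3 - (315 - 4)/(2*(4 - 5)) = 3 - 311/(2*(-1)) = 3 - (-1)*311/2 = 3 - ½*(-311) = 3 + 311/2 = 317/2)
-46*O(-2, 2)*29 = -46*317/2*29 = -7291*29 = -211439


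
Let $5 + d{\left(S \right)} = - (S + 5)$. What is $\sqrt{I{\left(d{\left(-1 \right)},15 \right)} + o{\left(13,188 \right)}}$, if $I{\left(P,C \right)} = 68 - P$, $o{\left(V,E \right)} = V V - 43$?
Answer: $\sqrt{203} \approx 14.248$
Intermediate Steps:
$o{\left(V,E \right)} = -43 + V^{2}$ ($o{\left(V,E \right)} = V^{2} - 43 = -43 + V^{2}$)
$d{\left(S \right)} = -10 - S$ ($d{\left(S \right)} = -5 - \left(S + 5\right) = -5 - \left(5 + S\right) = -10 - S$)
$\sqrt{I{\left(d{\left(-1 \right)},15 \right)} + o{\left(13,188 \right)}} = \sqrt{\left(68 - \left(-10 - -1\right)\right) - \left(43 - 13^{2}\right)} = \sqrt{\left(68 - \left(-10 + 1\right)\right) + \left(-43 + 169\right)} = \sqrt{\left(68 - -9\right) + 126} = \sqrt{\left(68 + 9\right) + 126} = \sqrt{77 + 126} = \sqrt{203}$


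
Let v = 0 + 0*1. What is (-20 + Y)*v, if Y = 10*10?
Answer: 0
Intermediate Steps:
Y = 100
v = 0 (v = 0 + 0 = 0)
(-20 + Y)*v = (-20 + 100)*0 = 80*0 = 0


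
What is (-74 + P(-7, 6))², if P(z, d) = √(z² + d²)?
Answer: (74 - √85)² ≈ 4196.5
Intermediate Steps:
P(z, d) = √(d² + z²)
(-74 + P(-7, 6))² = (-74 + √(6² + (-7)²))² = (-74 + √(36 + 49))² = (-74 + √85)²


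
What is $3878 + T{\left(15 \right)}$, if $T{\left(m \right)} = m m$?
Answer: $4103$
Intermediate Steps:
$T{\left(m \right)} = m^{2}$
$3878 + T{\left(15 \right)} = 3878 + 15^{2} = 3878 + 225 = 4103$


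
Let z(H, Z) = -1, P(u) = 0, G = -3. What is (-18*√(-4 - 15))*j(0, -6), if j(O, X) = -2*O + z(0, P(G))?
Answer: 18*I*√19 ≈ 78.46*I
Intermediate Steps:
j(O, X) = -1 - 2*O (j(O, X) = -2*O - 1 = -1 - 2*O)
(-18*√(-4 - 15))*j(0, -6) = (-18*√(-4 - 15))*(-1 - 2*0) = (-18*I*√19)*(-1 + 0) = -18*I*√19*(-1) = 18*I*√19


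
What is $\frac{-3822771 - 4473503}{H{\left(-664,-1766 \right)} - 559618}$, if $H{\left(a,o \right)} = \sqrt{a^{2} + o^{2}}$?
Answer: $\frac{1160686065833}{78292186568} + \frac{4148137 \sqrt{889913}}{78292186568} \approx 14.875$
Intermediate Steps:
$\frac{-3822771 - 4473503}{H{\left(-664,-1766 \right)} - 559618} = \frac{-3822771 - 4473503}{\sqrt{\left(-664\right)^{2} + \left(-1766\right)^{2}} - 559618} = - \frac{8296274}{\sqrt{440896 + 3118756} - 559618} = - \frac{8296274}{\sqrt{3559652} - 559618} = - \frac{8296274}{2 \sqrt{889913} - 559618} = - \frac{8296274}{-559618 + 2 \sqrt{889913}}$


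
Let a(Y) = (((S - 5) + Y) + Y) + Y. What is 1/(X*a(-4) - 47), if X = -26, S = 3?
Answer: 1/317 ≈ 0.0031546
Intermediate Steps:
a(Y) = -2 + 3*Y (a(Y) = (((3 - 5) + Y) + Y) + Y = ((-2 + Y) + Y) + Y = (-2 + 2*Y) + Y = -2 + 3*Y)
1/(X*a(-4) - 47) = 1/(-26*(-2 + 3*(-4)) - 47) = 1/(-26*(-2 - 12) - 47) = 1/(-26*(-14) - 47) = 1/(364 - 47) = 1/317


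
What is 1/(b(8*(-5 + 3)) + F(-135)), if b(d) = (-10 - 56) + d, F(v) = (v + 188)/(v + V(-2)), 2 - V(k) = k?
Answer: -131/10795 ≈ -0.012135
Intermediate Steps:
V(k) = 2 - k
F(v) = (188 + v)/(4 + v) (F(v) = (v + 188)/(v + (2 - 1*(-2))) = (188 + v)/(v + (2 + 2)) = (188 + v)/(v + 4) = (188 + v)/(4 + v))
b(d) = -66 + d
1/(b(8*(-5 + 3)) + F(-135)) = 1/((-66 + 8*(-5 + 3)) + (188 - 135)/(4 - 135)) = 1/((-66 + 8*(-2)) + 53/(-131)) = 1/((-66 - 16) - 1/131*53) = 1/(-82 - 53/131) = 1/(-10795/131) = -131/10795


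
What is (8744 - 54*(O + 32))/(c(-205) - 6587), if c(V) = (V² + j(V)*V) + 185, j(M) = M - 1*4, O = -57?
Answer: 5047/39234 ≈ 0.12864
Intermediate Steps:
j(M) = -4 + M (j(M) = M - 4 = -4 + M)
c(V) = 185 + V² + V*(-4 + V) (c(V) = (V² + (-4 + V)*V) + 185 = (V² + V*(-4 + V)) + 185 = 185 + V² + V*(-4 + V))
(8744 - 54*(O + 32))/(c(-205) - 6587) = (8744 - 54*(-57 + 32))/((185 + (-205)² - 205*(-4 - 205)) - 6587) = (8744 - 54*(-25))/((185 + 42025 - 205*(-209)) - 6587) = (8744 + 1350)/((185 + 42025 + 42845) - 6587) = 10094/(85055 - 6587) = 10094/78468 = 10094*(1/78468) = 5047/39234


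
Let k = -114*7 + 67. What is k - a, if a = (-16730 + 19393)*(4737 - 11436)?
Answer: 17838706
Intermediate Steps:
k = -731 (k = -57*14 + 67 = -798 + 67 = -731)
a = -17839437 (a = 2663*(-6699) = -17839437)
k - a = -731 - 1*(-17839437) = -731 + 17839437 = 17838706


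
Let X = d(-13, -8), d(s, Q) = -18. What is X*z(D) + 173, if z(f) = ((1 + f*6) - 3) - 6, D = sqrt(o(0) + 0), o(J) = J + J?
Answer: 317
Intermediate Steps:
X = -18
o(J) = 2*J
D = 0 (D = sqrt(2*0 + 0) = sqrt(0 + 0) = sqrt(0) = 0)
z(f) = -8 + 6*f (z(f) = ((1 + 6*f) - 3) - 6 = (-2 + 6*f) - 6 = -8 + 6*f)
X*z(D) + 173 = -18*(-8 + 6*0) + 173 = -18*(-8 + 0) + 173 = -18*(-8) + 173 = 144 + 173 = 317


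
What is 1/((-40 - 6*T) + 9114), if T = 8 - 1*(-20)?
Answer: 1/8906 ≈ 0.00011228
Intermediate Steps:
T = 28 (T = 8 + 20 = 28)
1/((-40 - 6*T) + 9114) = 1/((-40 - 6*28) + 9114) = 1/((-40 - 168) + 9114) = 1/(-208 + 9114) = 1/8906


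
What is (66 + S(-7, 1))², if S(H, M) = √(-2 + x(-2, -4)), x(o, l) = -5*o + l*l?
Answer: 4380 + 264*√6 ≈ 5026.7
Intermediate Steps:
x(o, l) = l² - 5*o (x(o, l) = -5*o + l² = l² - 5*o)
S(H, M) = 2*√6 (S(H, M) = √(-2 + ((-4)² - 5*(-2))) = √(-2 + (16 + 10)) = √(-2 + 26) = √24 = 2*√6)
(66 + S(-7, 1))² = (66 + 2*√6)²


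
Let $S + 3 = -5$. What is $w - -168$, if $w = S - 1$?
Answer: $159$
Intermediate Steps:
$S = -8$ ($S = -3 - 5 = -8$)
$w = -9$ ($w = -8 - 1 = -9$)
$w - -168 = -9 - -168 = -9 + 168 = 159$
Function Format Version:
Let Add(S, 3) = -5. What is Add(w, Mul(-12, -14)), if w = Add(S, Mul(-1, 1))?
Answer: 159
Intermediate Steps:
S = -8 (S = Add(-3, -5) = -8)
w = -9 (w = Add(-8, Mul(-1, 1)) = Add(-8, -1) = -9)
Add(w, Mul(-12, -14)) = Add(-9, Mul(-12, -14)) = Add(-9, 168) = 159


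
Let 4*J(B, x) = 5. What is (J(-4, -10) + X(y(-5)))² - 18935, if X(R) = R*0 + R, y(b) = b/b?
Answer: -302879/16 ≈ -18930.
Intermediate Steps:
J(B, x) = 5/4 (J(B, x) = (¼)*5 = 5/4)
y(b) = 1
X(R) = R (X(R) = 0 + R = R)
(J(-4, -10) + X(y(-5)))² - 18935 = (5/4 + 1)² - 18935 = (9/4)² - 18935 = 81/16 - 18935 = -302879/16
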